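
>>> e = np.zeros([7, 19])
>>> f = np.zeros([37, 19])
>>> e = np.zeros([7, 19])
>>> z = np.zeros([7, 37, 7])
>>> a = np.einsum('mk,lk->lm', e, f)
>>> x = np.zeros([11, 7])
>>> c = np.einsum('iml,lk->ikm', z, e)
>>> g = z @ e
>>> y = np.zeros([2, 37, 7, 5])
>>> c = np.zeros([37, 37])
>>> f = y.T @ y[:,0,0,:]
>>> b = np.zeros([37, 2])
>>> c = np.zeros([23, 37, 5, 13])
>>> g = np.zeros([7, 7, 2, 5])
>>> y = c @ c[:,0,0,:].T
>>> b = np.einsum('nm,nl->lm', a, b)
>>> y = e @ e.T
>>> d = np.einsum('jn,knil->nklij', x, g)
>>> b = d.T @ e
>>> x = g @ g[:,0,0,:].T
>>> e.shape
(7, 19)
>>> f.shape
(5, 7, 37, 5)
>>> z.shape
(7, 37, 7)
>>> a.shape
(37, 7)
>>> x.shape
(7, 7, 2, 7)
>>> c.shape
(23, 37, 5, 13)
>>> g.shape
(7, 7, 2, 5)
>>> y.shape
(7, 7)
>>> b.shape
(11, 2, 5, 7, 19)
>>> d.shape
(7, 7, 5, 2, 11)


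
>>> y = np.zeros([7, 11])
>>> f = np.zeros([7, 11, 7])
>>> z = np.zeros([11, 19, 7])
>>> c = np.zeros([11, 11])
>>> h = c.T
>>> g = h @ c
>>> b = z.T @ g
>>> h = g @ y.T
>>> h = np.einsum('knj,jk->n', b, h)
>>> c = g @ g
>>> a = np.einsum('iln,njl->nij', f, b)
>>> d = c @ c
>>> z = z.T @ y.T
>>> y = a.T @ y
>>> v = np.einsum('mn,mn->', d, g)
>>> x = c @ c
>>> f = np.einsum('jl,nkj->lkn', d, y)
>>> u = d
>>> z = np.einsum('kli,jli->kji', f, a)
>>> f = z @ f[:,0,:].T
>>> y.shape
(19, 7, 11)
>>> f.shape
(11, 7, 11)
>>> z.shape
(11, 7, 19)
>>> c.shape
(11, 11)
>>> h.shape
(19,)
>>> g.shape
(11, 11)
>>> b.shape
(7, 19, 11)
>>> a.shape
(7, 7, 19)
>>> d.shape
(11, 11)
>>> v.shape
()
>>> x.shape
(11, 11)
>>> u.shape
(11, 11)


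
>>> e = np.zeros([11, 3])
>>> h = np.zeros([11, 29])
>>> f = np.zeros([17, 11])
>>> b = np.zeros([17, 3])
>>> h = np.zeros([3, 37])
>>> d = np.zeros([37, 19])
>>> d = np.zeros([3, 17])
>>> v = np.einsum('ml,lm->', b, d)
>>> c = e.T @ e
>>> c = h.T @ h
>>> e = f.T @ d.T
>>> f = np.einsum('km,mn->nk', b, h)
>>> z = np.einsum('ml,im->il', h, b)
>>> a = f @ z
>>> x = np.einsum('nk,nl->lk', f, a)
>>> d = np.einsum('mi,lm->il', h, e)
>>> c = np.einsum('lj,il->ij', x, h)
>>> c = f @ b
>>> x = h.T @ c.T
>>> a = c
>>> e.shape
(11, 3)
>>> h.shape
(3, 37)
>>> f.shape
(37, 17)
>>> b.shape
(17, 3)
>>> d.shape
(37, 11)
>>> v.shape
()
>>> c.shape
(37, 3)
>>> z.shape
(17, 37)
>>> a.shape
(37, 3)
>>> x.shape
(37, 37)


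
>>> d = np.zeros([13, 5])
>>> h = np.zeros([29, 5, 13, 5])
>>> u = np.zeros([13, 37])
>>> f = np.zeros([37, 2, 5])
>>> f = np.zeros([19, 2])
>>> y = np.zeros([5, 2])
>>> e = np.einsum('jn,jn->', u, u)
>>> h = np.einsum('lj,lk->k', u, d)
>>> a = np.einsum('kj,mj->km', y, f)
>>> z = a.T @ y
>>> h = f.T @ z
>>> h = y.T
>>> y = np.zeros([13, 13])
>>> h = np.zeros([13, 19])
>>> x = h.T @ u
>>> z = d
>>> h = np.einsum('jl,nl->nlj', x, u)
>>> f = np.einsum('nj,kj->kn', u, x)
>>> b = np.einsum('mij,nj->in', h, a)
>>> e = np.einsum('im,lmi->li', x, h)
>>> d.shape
(13, 5)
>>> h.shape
(13, 37, 19)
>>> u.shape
(13, 37)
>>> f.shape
(19, 13)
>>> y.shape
(13, 13)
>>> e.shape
(13, 19)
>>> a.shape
(5, 19)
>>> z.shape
(13, 5)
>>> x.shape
(19, 37)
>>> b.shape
(37, 5)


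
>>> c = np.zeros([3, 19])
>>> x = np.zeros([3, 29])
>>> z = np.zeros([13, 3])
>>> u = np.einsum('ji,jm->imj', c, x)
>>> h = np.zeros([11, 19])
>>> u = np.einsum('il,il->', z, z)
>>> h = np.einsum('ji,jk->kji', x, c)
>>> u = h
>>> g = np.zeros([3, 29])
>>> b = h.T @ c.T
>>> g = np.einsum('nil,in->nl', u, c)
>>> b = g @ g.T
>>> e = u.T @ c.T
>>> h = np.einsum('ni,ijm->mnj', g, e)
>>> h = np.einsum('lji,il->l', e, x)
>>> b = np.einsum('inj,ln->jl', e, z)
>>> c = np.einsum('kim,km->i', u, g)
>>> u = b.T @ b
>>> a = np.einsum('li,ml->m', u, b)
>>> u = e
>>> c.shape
(3,)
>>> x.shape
(3, 29)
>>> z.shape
(13, 3)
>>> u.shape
(29, 3, 3)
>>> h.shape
(29,)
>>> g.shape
(19, 29)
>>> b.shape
(3, 13)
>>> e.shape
(29, 3, 3)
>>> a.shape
(3,)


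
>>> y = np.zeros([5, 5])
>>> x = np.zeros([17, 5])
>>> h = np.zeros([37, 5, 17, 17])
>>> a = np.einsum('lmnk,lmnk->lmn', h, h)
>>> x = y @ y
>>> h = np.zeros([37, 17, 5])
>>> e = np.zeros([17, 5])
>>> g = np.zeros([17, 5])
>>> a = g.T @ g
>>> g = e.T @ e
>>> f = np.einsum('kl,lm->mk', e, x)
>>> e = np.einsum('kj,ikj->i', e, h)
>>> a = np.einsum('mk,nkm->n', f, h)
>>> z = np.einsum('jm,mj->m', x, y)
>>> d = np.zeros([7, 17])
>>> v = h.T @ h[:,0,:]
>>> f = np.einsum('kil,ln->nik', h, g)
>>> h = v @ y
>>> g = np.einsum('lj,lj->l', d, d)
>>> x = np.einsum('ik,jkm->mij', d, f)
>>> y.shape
(5, 5)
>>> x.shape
(37, 7, 5)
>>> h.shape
(5, 17, 5)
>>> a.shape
(37,)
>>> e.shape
(37,)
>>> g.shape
(7,)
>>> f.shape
(5, 17, 37)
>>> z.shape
(5,)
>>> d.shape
(7, 17)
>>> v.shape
(5, 17, 5)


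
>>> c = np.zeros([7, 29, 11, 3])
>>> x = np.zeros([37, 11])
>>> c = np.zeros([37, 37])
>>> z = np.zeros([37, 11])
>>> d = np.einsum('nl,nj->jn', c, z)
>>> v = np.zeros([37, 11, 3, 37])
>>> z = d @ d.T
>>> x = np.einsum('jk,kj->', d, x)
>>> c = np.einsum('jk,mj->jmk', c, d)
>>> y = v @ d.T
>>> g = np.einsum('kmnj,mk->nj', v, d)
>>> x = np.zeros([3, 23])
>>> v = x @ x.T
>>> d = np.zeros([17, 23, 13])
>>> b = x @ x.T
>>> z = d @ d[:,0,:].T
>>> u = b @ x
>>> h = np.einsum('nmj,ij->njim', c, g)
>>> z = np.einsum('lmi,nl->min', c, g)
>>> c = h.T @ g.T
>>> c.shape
(11, 3, 37, 3)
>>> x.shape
(3, 23)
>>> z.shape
(11, 37, 3)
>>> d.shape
(17, 23, 13)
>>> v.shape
(3, 3)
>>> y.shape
(37, 11, 3, 11)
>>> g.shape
(3, 37)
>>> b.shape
(3, 3)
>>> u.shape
(3, 23)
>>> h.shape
(37, 37, 3, 11)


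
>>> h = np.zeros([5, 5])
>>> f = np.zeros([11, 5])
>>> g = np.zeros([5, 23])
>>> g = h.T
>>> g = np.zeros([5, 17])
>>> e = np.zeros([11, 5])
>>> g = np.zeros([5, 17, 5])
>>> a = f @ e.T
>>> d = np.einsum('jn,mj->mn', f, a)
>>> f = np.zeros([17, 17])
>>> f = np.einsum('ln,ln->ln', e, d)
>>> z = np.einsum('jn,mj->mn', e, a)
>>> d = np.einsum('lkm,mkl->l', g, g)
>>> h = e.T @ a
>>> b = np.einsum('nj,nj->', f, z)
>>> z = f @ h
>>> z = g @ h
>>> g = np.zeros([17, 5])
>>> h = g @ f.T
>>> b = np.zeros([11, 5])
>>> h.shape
(17, 11)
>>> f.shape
(11, 5)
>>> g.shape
(17, 5)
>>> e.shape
(11, 5)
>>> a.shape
(11, 11)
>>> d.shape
(5,)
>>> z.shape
(5, 17, 11)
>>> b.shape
(11, 5)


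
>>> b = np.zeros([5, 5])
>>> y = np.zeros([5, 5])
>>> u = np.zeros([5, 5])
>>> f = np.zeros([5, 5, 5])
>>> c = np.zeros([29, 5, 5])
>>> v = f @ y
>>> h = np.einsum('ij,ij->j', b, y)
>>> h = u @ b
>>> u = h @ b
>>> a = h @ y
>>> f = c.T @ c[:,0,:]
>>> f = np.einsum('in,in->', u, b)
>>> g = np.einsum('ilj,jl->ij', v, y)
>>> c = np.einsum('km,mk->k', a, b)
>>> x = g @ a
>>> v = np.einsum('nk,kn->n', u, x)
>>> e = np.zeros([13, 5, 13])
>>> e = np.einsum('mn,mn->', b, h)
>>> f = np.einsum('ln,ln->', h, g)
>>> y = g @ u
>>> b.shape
(5, 5)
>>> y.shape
(5, 5)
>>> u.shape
(5, 5)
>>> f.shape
()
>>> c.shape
(5,)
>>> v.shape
(5,)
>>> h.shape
(5, 5)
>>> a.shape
(5, 5)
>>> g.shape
(5, 5)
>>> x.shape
(5, 5)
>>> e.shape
()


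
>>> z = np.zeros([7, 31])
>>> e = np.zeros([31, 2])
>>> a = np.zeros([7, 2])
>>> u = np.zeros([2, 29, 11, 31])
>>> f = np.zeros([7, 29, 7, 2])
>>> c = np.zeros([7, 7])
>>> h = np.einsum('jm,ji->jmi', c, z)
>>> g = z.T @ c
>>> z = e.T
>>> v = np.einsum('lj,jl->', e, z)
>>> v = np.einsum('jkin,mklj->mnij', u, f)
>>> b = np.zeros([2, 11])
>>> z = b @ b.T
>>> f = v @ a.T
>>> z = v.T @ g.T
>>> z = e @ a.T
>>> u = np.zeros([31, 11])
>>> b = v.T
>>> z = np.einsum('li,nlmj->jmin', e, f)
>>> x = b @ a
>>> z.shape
(7, 11, 2, 7)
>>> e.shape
(31, 2)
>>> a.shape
(7, 2)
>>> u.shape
(31, 11)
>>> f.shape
(7, 31, 11, 7)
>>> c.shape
(7, 7)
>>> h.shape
(7, 7, 31)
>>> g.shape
(31, 7)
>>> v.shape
(7, 31, 11, 2)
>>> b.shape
(2, 11, 31, 7)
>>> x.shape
(2, 11, 31, 2)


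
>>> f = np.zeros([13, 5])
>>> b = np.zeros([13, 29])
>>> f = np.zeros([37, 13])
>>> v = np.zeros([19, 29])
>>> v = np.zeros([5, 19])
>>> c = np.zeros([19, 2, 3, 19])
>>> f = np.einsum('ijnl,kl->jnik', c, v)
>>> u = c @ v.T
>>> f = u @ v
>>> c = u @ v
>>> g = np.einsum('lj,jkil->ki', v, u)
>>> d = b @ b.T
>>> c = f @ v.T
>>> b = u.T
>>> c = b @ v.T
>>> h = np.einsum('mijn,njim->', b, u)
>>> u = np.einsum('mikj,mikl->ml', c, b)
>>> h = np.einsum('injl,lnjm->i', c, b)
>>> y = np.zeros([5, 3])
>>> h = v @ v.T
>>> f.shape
(19, 2, 3, 19)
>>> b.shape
(5, 3, 2, 19)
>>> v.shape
(5, 19)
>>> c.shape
(5, 3, 2, 5)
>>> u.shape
(5, 19)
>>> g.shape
(2, 3)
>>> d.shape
(13, 13)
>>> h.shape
(5, 5)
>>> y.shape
(5, 3)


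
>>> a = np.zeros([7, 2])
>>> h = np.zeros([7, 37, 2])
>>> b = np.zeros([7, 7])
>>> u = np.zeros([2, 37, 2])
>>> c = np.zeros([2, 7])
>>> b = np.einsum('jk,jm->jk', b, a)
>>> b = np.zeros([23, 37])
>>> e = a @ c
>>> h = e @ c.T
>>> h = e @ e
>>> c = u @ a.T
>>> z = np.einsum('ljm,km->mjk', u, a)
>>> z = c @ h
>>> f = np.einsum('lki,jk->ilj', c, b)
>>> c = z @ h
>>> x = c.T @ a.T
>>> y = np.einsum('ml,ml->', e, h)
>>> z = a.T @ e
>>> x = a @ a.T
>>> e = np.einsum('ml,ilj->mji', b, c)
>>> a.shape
(7, 2)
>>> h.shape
(7, 7)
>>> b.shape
(23, 37)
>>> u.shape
(2, 37, 2)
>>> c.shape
(2, 37, 7)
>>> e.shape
(23, 7, 2)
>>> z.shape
(2, 7)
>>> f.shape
(7, 2, 23)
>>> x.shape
(7, 7)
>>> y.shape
()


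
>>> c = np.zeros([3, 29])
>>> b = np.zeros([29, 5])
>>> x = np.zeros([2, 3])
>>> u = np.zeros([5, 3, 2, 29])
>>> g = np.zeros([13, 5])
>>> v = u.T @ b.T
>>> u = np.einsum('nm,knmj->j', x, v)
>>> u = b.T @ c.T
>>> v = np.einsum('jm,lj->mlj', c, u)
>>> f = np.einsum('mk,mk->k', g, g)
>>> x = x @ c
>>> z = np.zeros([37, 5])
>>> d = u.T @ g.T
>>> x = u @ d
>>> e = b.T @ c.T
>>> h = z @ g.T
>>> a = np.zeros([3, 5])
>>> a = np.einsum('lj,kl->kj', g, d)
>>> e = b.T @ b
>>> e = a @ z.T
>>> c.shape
(3, 29)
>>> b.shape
(29, 5)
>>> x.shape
(5, 13)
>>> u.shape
(5, 3)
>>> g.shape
(13, 5)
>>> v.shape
(29, 5, 3)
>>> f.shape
(5,)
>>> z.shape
(37, 5)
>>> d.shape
(3, 13)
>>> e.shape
(3, 37)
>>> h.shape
(37, 13)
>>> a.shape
(3, 5)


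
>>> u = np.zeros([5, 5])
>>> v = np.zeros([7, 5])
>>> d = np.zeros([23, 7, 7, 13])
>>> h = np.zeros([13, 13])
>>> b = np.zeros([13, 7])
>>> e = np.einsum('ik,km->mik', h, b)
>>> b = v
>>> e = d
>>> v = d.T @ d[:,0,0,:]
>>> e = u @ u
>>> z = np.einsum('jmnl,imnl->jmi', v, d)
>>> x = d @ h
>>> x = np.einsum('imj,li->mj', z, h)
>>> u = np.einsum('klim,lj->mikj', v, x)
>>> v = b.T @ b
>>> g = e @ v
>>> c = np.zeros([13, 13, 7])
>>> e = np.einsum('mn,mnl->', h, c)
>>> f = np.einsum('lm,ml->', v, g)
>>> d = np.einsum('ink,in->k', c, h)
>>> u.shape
(13, 7, 13, 23)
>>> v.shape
(5, 5)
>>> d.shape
(7,)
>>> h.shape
(13, 13)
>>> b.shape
(7, 5)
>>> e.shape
()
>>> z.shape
(13, 7, 23)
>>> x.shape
(7, 23)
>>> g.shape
(5, 5)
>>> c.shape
(13, 13, 7)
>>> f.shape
()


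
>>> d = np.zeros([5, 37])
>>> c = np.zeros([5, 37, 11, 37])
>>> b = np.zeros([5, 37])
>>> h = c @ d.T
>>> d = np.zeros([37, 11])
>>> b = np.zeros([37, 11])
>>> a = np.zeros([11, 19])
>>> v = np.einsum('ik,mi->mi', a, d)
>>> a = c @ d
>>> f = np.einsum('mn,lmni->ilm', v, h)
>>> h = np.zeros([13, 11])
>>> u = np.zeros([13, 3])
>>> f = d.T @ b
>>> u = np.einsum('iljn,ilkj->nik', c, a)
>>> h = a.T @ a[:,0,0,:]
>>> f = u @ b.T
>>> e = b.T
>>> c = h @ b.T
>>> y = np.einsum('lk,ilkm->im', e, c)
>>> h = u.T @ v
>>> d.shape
(37, 11)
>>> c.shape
(11, 11, 37, 37)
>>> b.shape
(37, 11)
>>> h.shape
(11, 5, 11)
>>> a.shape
(5, 37, 11, 11)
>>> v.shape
(37, 11)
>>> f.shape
(37, 5, 37)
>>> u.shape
(37, 5, 11)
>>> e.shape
(11, 37)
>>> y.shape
(11, 37)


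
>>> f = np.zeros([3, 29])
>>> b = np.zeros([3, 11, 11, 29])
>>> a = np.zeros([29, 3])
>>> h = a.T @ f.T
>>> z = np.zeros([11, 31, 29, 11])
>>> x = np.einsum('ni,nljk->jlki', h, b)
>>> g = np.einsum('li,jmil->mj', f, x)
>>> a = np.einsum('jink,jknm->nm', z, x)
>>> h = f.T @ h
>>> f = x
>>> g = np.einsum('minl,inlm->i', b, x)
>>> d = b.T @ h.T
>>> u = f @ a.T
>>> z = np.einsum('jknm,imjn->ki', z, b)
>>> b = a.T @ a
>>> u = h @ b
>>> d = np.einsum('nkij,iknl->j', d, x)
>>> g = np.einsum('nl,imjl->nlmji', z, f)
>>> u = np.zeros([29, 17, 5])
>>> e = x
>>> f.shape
(11, 11, 29, 3)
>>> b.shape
(3, 3)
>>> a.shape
(29, 3)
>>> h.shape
(29, 3)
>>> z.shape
(31, 3)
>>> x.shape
(11, 11, 29, 3)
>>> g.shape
(31, 3, 11, 29, 11)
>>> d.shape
(29,)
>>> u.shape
(29, 17, 5)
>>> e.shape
(11, 11, 29, 3)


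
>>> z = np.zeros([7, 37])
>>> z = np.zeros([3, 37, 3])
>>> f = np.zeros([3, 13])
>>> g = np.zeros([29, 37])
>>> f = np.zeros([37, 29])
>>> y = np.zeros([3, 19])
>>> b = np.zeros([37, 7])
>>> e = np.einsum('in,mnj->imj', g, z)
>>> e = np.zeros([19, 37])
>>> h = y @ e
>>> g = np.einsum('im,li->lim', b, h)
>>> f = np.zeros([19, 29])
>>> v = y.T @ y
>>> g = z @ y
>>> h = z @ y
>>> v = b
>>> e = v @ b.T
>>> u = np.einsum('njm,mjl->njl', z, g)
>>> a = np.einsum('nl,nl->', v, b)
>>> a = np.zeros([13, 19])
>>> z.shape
(3, 37, 3)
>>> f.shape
(19, 29)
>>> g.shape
(3, 37, 19)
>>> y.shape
(3, 19)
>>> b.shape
(37, 7)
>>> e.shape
(37, 37)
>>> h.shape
(3, 37, 19)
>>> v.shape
(37, 7)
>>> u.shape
(3, 37, 19)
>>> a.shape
(13, 19)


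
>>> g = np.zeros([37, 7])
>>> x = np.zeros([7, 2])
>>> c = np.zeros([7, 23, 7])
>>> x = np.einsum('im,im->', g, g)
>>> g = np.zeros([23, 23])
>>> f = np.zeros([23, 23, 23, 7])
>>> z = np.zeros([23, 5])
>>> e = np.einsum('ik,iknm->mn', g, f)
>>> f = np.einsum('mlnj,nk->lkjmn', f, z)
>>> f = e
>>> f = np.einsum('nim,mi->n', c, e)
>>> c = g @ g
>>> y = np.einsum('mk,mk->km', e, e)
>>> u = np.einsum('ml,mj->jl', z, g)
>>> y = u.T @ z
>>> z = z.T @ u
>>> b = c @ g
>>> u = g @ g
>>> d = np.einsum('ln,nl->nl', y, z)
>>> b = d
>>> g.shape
(23, 23)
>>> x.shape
()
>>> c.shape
(23, 23)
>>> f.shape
(7,)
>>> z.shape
(5, 5)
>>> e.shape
(7, 23)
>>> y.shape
(5, 5)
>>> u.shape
(23, 23)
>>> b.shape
(5, 5)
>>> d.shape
(5, 5)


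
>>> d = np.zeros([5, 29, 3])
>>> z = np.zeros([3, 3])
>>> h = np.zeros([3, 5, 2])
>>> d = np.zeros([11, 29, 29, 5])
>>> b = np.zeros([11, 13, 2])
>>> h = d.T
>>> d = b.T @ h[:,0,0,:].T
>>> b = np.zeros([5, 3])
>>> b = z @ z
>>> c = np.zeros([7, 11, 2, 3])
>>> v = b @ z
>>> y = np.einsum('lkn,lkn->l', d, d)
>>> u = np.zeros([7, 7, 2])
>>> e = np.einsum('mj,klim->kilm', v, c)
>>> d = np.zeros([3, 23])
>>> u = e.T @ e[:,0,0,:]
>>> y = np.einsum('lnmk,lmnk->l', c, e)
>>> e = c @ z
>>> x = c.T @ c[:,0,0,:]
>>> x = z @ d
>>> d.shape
(3, 23)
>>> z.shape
(3, 3)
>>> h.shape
(5, 29, 29, 11)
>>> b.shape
(3, 3)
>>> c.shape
(7, 11, 2, 3)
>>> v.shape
(3, 3)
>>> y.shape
(7,)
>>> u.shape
(3, 11, 2, 3)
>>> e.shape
(7, 11, 2, 3)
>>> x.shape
(3, 23)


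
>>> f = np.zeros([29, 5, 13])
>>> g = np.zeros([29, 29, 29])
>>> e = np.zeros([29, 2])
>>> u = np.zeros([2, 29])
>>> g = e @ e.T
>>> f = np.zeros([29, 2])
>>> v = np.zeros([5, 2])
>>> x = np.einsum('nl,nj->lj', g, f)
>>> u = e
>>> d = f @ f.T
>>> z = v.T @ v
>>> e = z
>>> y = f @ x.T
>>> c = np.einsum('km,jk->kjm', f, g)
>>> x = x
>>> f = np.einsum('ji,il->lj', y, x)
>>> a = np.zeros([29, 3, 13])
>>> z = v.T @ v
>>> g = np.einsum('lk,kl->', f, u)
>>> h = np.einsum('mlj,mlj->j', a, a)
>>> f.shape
(2, 29)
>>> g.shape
()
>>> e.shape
(2, 2)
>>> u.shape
(29, 2)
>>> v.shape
(5, 2)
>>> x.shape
(29, 2)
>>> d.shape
(29, 29)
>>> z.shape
(2, 2)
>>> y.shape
(29, 29)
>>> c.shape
(29, 29, 2)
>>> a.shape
(29, 3, 13)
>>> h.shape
(13,)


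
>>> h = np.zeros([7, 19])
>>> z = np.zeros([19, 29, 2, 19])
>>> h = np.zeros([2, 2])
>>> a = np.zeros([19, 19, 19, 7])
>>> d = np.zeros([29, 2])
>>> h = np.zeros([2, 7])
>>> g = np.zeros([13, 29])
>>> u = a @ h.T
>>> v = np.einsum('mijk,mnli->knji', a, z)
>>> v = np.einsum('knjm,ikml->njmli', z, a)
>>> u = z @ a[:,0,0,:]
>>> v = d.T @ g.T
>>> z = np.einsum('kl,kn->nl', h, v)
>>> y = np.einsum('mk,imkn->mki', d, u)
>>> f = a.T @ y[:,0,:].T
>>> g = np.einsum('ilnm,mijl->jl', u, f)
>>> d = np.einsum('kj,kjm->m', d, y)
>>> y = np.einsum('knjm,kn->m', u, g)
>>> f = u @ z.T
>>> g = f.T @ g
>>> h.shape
(2, 7)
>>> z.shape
(13, 7)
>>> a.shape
(19, 19, 19, 7)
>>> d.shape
(19,)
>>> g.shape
(13, 2, 29, 29)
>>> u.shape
(19, 29, 2, 7)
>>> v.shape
(2, 13)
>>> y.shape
(7,)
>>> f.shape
(19, 29, 2, 13)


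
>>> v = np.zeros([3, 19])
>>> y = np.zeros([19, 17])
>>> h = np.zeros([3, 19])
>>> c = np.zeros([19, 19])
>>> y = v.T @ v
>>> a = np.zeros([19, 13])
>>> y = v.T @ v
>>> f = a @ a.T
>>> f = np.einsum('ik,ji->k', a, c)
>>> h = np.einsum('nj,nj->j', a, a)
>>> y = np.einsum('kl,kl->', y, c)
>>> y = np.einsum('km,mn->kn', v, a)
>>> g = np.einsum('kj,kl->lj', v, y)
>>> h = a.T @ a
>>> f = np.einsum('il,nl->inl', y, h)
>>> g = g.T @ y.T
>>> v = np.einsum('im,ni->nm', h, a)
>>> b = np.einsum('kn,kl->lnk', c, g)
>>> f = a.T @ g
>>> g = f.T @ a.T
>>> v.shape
(19, 13)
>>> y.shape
(3, 13)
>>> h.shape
(13, 13)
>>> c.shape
(19, 19)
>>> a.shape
(19, 13)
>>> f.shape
(13, 3)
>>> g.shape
(3, 19)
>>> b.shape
(3, 19, 19)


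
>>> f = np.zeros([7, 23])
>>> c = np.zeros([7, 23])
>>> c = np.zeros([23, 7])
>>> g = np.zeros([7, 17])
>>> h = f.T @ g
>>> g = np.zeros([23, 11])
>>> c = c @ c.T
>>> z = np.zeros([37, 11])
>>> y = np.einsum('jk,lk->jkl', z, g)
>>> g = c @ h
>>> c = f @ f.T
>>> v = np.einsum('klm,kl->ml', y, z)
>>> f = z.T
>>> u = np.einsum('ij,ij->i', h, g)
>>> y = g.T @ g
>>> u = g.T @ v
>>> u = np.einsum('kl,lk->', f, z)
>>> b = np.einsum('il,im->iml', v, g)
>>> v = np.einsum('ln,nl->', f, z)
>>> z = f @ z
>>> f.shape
(11, 37)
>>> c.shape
(7, 7)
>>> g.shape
(23, 17)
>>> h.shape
(23, 17)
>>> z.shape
(11, 11)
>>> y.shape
(17, 17)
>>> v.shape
()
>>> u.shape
()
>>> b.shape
(23, 17, 11)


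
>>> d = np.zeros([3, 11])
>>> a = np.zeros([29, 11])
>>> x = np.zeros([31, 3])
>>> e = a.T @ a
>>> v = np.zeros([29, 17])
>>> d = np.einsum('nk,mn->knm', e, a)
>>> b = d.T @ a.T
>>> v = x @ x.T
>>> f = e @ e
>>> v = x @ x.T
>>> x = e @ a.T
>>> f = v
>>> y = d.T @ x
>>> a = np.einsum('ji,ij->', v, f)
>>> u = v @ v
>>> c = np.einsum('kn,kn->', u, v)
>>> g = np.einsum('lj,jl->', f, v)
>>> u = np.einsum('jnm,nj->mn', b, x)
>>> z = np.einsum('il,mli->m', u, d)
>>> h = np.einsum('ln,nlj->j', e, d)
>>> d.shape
(11, 11, 29)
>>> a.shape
()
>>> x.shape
(11, 29)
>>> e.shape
(11, 11)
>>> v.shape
(31, 31)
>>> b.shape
(29, 11, 29)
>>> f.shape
(31, 31)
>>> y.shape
(29, 11, 29)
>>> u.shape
(29, 11)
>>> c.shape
()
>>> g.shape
()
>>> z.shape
(11,)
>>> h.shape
(29,)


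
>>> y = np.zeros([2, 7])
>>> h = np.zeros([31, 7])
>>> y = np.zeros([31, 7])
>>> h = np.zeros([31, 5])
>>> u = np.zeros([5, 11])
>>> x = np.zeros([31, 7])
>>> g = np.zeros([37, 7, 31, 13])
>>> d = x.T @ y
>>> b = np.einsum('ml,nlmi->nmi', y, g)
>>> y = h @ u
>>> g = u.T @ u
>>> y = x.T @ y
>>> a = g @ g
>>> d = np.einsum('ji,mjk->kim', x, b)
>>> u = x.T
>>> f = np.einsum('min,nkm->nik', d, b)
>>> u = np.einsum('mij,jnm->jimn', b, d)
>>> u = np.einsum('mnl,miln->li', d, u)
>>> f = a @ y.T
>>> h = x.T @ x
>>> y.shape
(7, 11)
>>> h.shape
(7, 7)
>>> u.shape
(37, 31)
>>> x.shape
(31, 7)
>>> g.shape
(11, 11)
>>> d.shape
(13, 7, 37)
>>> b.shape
(37, 31, 13)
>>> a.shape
(11, 11)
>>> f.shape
(11, 7)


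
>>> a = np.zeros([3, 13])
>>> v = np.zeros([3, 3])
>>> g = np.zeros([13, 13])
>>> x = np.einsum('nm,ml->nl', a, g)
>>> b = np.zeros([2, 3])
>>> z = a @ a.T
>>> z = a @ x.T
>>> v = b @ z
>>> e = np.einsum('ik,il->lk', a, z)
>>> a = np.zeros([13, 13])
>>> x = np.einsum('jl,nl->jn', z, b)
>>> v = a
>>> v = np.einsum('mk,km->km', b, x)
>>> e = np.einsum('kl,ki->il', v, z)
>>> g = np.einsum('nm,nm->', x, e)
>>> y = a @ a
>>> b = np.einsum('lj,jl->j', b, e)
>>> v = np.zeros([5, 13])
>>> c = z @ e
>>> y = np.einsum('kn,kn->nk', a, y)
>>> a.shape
(13, 13)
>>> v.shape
(5, 13)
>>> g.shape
()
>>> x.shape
(3, 2)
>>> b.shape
(3,)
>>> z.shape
(3, 3)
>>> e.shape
(3, 2)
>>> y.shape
(13, 13)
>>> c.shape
(3, 2)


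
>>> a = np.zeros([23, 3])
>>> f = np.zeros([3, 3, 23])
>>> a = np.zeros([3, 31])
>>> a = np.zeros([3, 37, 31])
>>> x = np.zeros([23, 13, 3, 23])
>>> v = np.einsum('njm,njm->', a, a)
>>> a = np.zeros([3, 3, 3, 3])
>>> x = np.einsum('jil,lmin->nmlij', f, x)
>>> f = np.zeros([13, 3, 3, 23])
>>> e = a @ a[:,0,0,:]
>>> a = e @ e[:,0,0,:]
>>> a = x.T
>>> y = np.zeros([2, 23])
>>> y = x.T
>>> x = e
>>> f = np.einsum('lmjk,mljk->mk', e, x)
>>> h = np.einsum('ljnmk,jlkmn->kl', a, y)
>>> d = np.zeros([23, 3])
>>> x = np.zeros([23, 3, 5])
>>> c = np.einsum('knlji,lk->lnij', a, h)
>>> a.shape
(3, 3, 23, 13, 23)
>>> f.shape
(3, 3)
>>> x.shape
(23, 3, 5)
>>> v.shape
()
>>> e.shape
(3, 3, 3, 3)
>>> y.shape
(3, 3, 23, 13, 23)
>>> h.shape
(23, 3)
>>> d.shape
(23, 3)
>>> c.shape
(23, 3, 23, 13)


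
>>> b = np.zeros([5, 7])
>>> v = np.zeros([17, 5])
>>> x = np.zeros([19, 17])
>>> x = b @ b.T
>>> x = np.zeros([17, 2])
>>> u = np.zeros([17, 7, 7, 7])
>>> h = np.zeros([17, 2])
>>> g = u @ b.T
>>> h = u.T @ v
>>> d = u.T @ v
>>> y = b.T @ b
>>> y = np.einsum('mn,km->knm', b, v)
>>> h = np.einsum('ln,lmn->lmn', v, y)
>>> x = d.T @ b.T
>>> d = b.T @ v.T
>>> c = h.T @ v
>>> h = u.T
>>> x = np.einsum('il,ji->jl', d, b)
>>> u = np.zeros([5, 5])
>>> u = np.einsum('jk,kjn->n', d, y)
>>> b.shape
(5, 7)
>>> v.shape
(17, 5)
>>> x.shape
(5, 17)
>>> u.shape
(5,)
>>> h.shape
(7, 7, 7, 17)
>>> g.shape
(17, 7, 7, 5)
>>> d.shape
(7, 17)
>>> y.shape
(17, 7, 5)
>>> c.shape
(5, 7, 5)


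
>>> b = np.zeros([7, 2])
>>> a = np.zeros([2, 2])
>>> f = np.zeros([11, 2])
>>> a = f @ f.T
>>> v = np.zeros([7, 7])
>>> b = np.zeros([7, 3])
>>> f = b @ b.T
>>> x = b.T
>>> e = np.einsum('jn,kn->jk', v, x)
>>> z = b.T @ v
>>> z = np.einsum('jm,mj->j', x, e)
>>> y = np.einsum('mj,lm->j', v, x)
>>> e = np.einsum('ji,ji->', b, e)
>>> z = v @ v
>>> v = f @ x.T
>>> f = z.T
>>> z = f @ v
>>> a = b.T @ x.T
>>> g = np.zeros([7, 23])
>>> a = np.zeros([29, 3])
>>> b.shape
(7, 3)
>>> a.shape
(29, 3)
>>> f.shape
(7, 7)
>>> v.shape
(7, 3)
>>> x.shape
(3, 7)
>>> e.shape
()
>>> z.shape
(7, 3)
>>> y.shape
(7,)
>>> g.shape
(7, 23)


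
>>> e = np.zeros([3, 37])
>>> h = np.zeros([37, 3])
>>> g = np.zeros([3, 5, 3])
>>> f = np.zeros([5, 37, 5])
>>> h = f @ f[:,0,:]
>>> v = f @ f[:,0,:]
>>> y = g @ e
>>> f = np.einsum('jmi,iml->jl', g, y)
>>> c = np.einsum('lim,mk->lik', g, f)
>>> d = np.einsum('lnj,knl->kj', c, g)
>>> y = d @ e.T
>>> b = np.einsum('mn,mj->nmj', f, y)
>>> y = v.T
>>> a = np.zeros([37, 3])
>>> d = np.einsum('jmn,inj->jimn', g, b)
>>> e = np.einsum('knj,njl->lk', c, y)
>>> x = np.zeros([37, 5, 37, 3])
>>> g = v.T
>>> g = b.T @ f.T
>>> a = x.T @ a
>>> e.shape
(5, 3)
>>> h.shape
(5, 37, 5)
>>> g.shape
(3, 3, 3)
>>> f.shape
(3, 37)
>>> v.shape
(5, 37, 5)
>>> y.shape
(5, 37, 5)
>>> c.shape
(3, 5, 37)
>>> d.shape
(3, 37, 5, 3)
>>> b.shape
(37, 3, 3)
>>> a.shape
(3, 37, 5, 3)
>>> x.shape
(37, 5, 37, 3)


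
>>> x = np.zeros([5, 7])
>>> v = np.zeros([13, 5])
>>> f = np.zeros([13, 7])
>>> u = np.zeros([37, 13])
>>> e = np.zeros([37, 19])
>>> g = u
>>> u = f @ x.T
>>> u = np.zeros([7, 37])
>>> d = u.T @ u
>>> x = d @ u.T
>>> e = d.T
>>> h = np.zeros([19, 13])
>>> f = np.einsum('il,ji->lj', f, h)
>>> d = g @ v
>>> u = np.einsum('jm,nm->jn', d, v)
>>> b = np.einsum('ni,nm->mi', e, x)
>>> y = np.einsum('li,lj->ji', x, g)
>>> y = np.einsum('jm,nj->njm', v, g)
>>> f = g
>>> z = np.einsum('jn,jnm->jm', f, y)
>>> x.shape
(37, 7)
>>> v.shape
(13, 5)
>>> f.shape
(37, 13)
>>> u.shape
(37, 13)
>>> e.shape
(37, 37)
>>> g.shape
(37, 13)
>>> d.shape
(37, 5)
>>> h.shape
(19, 13)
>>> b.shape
(7, 37)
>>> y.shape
(37, 13, 5)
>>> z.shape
(37, 5)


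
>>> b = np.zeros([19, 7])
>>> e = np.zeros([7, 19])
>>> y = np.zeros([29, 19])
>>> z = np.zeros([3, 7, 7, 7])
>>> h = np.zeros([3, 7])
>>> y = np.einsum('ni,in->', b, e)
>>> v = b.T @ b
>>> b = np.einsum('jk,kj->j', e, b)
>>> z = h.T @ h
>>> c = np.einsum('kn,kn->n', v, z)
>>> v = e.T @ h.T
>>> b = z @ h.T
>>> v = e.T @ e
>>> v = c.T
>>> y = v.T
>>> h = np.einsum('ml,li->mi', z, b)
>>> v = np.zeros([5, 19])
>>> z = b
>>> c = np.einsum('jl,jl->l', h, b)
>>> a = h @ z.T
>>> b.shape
(7, 3)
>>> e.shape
(7, 19)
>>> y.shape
(7,)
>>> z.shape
(7, 3)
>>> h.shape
(7, 3)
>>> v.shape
(5, 19)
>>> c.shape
(3,)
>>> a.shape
(7, 7)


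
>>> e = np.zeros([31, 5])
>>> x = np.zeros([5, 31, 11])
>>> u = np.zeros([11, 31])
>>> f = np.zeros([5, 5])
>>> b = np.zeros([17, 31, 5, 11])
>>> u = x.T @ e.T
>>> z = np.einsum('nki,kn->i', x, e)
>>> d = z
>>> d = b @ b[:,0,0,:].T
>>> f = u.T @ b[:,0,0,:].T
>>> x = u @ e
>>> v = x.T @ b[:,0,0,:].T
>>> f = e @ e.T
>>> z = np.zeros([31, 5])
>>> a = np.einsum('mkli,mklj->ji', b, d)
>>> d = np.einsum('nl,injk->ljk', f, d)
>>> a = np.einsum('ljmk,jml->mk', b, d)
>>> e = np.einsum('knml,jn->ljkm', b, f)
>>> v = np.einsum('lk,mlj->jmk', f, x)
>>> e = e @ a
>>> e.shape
(11, 31, 17, 11)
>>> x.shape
(11, 31, 5)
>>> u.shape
(11, 31, 31)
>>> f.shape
(31, 31)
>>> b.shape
(17, 31, 5, 11)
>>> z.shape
(31, 5)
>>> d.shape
(31, 5, 17)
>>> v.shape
(5, 11, 31)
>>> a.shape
(5, 11)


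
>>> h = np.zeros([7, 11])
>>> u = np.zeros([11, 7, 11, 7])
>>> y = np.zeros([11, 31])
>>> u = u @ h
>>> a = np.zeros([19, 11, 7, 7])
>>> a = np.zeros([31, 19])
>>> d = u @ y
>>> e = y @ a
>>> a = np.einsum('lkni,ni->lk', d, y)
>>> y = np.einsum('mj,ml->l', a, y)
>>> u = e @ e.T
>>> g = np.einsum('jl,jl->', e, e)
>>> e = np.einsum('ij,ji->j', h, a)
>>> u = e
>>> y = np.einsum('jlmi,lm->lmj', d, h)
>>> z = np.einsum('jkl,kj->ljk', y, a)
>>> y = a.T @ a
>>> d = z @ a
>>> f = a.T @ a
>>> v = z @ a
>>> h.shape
(7, 11)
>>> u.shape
(11,)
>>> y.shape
(7, 7)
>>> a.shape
(11, 7)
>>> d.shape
(11, 7, 7)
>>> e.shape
(11,)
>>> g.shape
()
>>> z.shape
(11, 7, 11)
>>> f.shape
(7, 7)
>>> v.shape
(11, 7, 7)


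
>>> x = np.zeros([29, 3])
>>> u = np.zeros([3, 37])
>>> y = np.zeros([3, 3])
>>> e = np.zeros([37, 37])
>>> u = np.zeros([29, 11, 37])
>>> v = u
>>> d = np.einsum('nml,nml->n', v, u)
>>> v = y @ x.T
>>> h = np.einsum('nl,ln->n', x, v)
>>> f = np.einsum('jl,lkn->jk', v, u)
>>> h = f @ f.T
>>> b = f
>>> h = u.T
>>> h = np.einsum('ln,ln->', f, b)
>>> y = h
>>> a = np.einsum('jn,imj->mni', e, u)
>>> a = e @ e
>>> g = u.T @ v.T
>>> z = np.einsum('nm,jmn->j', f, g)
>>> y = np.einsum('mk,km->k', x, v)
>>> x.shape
(29, 3)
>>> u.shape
(29, 11, 37)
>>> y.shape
(3,)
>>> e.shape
(37, 37)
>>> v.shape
(3, 29)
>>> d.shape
(29,)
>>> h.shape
()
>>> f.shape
(3, 11)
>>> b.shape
(3, 11)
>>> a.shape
(37, 37)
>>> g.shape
(37, 11, 3)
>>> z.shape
(37,)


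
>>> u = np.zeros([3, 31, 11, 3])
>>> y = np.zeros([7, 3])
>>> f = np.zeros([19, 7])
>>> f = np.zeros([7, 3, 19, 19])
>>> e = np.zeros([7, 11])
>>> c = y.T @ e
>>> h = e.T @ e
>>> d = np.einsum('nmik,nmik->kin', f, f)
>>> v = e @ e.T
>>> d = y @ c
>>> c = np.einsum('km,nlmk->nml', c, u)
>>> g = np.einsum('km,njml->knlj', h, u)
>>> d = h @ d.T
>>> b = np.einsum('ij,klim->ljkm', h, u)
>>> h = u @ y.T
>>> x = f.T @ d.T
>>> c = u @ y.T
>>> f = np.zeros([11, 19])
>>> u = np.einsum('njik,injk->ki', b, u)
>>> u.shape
(3, 3)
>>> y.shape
(7, 3)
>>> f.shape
(11, 19)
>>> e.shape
(7, 11)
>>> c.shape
(3, 31, 11, 7)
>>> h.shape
(3, 31, 11, 7)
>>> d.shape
(11, 7)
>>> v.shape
(7, 7)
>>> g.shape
(11, 3, 3, 31)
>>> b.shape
(31, 11, 3, 3)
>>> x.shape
(19, 19, 3, 11)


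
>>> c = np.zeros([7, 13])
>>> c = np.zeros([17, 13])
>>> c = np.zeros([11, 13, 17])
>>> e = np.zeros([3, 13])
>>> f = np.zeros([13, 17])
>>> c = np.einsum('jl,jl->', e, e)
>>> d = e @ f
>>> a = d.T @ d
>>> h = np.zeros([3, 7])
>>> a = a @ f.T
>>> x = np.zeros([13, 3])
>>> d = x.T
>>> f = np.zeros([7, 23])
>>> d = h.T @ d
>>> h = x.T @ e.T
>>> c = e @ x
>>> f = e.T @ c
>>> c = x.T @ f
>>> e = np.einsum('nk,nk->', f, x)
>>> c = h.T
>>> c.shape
(3, 3)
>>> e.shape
()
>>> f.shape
(13, 3)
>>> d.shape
(7, 13)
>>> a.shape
(17, 13)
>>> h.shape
(3, 3)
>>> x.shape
(13, 3)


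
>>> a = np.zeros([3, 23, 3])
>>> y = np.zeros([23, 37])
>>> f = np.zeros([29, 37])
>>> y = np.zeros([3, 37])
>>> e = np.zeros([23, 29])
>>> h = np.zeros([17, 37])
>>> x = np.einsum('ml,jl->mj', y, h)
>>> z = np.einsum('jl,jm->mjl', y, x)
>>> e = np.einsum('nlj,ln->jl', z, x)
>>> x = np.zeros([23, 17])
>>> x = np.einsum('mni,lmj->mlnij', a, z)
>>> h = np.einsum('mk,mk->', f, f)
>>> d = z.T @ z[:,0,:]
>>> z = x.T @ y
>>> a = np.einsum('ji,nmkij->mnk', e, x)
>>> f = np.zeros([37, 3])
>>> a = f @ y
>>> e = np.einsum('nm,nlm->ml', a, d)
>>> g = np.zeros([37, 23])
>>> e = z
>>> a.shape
(37, 37)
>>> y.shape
(3, 37)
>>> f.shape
(37, 3)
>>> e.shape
(37, 3, 23, 17, 37)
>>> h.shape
()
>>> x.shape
(3, 17, 23, 3, 37)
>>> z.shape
(37, 3, 23, 17, 37)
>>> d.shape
(37, 3, 37)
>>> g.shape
(37, 23)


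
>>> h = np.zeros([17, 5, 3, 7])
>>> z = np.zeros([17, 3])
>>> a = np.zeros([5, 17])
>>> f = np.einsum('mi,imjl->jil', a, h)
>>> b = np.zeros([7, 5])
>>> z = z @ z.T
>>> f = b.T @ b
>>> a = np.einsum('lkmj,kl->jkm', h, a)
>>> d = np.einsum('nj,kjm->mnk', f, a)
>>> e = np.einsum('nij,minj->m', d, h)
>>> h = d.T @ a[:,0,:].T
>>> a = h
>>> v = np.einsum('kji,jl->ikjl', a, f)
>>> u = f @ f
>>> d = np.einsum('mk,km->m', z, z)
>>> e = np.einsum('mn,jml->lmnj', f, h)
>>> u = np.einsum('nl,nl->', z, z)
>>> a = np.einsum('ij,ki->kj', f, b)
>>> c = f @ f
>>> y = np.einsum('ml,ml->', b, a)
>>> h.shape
(7, 5, 7)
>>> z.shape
(17, 17)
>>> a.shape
(7, 5)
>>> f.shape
(5, 5)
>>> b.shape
(7, 5)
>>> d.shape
(17,)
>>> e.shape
(7, 5, 5, 7)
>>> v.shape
(7, 7, 5, 5)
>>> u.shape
()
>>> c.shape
(5, 5)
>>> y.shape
()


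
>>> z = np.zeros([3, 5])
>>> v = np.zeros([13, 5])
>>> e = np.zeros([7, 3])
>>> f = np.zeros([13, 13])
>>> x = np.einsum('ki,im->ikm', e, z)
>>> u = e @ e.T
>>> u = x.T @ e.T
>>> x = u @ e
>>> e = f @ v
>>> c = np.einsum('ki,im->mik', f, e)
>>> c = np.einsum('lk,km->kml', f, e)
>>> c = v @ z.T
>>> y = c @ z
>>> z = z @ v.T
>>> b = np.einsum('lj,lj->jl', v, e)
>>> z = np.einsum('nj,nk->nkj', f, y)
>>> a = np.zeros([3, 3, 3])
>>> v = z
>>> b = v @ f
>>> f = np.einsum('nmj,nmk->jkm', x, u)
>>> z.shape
(13, 5, 13)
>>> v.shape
(13, 5, 13)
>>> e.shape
(13, 5)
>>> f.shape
(3, 7, 7)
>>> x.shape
(5, 7, 3)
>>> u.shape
(5, 7, 7)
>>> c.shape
(13, 3)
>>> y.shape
(13, 5)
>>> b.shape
(13, 5, 13)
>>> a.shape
(3, 3, 3)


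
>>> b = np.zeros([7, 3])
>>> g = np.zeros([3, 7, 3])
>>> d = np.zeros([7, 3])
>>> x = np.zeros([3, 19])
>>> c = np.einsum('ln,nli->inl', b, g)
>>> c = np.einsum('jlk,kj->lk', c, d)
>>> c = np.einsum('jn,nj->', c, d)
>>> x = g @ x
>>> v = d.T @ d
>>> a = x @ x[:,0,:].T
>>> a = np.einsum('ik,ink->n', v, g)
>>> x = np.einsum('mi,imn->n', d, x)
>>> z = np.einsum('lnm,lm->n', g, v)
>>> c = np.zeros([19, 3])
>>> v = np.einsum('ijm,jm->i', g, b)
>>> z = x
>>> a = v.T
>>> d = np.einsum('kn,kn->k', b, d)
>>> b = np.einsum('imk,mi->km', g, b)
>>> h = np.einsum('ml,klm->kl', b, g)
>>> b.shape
(3, 7)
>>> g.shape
(3, 7, 3)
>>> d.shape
(7,)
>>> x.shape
(19,)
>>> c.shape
(19, 3)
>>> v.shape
(3,)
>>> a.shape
(3,)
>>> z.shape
(19,)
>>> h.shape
(3, 7)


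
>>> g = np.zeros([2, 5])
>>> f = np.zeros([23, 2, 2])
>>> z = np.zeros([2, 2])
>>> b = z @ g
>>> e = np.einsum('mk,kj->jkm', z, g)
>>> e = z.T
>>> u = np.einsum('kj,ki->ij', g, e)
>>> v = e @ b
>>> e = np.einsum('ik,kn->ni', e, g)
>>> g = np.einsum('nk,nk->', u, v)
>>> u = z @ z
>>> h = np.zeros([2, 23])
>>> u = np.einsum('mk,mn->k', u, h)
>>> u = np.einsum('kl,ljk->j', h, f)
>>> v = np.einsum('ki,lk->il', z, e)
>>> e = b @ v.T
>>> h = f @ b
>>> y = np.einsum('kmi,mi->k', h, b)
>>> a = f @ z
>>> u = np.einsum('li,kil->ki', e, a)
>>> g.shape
()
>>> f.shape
(23, 2, 2)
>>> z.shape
(2, 2)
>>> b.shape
(2, 5)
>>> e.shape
(2, 2)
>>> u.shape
(23, 2)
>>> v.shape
(2, 5)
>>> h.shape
(23, 2, 5)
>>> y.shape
(23,)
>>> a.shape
(23, 2, 2)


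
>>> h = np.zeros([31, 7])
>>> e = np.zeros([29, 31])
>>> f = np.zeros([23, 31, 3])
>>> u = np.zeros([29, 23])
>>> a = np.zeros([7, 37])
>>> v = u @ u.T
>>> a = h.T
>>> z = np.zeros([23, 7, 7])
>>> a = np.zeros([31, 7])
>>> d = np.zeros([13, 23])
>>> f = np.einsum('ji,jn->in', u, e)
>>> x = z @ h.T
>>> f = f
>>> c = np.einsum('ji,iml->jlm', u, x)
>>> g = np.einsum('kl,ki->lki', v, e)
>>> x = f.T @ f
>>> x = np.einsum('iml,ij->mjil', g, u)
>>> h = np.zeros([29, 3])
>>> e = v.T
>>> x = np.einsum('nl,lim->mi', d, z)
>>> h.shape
(29, 3)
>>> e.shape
(29, 29)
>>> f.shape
(23, 31)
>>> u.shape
(29, 23)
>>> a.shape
(31, 7)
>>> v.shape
(29, 29)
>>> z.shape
(23, 7, 7)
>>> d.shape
(13, 23)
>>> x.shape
(7, 7)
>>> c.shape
(29, 31, 7)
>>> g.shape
(29, 29, 31)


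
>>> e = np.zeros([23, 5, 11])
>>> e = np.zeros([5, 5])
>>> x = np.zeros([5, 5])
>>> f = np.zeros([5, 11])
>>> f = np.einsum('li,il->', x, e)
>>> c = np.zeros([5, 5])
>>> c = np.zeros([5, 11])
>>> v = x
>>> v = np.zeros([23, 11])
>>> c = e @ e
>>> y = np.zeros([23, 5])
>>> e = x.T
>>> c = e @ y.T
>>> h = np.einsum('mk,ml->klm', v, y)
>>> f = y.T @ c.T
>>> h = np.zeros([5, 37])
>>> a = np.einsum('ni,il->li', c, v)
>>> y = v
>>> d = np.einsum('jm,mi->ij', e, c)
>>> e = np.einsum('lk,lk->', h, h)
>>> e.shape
()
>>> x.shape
(5, 5)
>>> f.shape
(5, 5)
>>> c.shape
(5, 23)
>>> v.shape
(23, 11)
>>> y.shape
(23, 11)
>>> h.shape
(5, 37)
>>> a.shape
(11, 23)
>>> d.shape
(23, 5)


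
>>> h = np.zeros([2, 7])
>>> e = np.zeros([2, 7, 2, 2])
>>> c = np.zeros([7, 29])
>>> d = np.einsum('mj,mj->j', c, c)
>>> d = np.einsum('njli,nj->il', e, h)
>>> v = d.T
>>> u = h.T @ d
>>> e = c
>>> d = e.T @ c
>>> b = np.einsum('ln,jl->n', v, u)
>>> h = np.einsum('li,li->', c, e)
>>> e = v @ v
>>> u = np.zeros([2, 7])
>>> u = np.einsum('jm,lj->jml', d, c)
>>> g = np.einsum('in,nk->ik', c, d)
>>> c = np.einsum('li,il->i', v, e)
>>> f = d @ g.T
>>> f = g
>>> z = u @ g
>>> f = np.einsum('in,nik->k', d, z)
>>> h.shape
()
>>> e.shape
(2, 2)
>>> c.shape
(2,)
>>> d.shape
(29, 29)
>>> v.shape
(2, 2)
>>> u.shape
(29, 29, 7)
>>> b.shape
(2,)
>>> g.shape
(7, 29)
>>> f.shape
(29,)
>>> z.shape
(29, 29, 29)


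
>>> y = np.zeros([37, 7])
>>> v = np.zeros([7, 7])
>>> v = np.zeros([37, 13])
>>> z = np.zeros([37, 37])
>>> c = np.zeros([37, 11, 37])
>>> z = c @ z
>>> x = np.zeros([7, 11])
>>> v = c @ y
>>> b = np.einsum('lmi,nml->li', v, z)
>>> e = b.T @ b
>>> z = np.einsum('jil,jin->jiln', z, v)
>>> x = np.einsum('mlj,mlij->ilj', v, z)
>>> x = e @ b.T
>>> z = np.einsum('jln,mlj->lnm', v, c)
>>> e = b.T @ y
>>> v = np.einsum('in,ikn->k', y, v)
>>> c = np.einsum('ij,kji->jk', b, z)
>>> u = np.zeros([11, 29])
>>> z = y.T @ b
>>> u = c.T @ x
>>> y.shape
(37, 7)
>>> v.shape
(11,)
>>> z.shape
(7, 7)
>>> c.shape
(7, 11)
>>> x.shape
(7, 37)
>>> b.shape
(37, 7)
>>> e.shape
(7, 7)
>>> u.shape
(11, 37)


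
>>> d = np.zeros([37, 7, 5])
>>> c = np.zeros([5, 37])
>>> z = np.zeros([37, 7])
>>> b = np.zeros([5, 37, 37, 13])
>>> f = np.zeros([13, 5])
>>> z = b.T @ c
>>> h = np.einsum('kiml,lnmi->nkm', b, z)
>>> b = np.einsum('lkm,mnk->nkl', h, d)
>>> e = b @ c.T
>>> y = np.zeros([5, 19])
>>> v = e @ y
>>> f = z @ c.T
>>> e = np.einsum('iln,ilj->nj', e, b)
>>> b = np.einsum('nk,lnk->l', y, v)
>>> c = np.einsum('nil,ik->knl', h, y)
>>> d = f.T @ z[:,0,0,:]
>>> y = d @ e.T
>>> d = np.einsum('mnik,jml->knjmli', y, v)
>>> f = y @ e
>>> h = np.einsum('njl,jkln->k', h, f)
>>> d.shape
(5, 37, 7, 5, 19, 37)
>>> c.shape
(19, 37, 37)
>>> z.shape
(13, 37, 37, 37)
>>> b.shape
(7,)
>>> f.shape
(5, 37, 37, 37)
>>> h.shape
(37,)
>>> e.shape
(5, 37)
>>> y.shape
(5, 37, 37, 5)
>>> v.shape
(7, 5, 19)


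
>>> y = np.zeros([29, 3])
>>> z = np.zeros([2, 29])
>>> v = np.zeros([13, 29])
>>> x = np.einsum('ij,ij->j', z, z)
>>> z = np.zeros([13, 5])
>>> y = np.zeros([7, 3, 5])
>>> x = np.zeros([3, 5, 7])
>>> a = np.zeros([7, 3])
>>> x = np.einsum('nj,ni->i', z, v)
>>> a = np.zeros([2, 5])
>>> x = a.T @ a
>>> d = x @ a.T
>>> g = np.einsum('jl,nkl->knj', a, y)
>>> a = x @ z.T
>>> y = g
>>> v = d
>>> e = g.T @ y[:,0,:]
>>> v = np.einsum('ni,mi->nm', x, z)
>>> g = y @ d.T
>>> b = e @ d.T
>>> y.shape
(3, 7, 2)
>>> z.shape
(13, 5)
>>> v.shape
(5, 13)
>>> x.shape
(5, 5)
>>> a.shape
(5, 13)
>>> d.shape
(5, 2)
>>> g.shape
(3, 7, 5)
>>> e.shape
(2, 7, 2)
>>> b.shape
(2, 7, 5)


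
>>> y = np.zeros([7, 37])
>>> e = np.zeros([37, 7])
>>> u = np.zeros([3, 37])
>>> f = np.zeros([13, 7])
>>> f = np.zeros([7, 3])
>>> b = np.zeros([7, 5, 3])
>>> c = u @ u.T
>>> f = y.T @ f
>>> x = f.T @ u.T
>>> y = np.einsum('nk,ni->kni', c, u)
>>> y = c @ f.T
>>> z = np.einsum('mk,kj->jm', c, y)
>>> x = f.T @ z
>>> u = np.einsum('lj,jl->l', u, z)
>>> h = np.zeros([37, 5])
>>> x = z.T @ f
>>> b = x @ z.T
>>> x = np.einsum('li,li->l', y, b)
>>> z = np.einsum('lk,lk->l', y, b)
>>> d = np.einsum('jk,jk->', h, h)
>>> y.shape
(3, 37)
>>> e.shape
(37, 7)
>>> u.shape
(3,)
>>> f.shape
(37, 3)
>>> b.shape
(3, 37)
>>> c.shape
(3, 3)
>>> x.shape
(3,)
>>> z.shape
(3,)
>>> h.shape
(37, 5)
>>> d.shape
()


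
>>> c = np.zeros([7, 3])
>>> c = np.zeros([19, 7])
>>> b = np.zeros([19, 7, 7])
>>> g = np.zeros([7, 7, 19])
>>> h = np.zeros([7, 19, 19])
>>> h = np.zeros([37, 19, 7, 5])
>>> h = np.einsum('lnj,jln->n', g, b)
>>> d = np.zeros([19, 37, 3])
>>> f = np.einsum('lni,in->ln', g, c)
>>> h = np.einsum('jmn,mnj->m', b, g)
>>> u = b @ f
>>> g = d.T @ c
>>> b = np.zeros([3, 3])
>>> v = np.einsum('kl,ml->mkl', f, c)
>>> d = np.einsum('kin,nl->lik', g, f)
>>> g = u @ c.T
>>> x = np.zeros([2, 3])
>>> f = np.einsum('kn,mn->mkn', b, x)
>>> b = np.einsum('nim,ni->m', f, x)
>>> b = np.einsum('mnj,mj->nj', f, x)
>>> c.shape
(19, 7)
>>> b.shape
(3, 3)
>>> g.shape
(19, 7, 19)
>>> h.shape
(7,)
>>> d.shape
(7, 37, 3)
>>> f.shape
(2, 3, 3)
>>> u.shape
(19, 7, 7)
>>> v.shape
(19, 7, 7)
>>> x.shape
(2, 3)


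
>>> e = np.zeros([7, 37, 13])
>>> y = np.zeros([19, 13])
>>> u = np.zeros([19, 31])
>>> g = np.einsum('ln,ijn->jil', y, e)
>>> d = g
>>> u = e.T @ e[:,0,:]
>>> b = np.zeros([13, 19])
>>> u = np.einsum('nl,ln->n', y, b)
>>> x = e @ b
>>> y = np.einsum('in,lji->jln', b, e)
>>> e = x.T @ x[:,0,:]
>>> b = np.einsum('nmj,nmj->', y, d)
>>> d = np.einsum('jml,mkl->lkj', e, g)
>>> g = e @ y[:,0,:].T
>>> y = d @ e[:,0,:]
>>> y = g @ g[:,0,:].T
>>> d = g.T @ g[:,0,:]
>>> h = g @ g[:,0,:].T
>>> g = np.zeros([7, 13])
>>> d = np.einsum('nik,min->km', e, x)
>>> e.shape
(19, 37, 19)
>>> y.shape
(19, 37, 19)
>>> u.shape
(19,)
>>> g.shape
(7, 13)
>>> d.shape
(19, 7)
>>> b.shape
()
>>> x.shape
(7, 37, 19)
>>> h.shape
(19, 37, 19)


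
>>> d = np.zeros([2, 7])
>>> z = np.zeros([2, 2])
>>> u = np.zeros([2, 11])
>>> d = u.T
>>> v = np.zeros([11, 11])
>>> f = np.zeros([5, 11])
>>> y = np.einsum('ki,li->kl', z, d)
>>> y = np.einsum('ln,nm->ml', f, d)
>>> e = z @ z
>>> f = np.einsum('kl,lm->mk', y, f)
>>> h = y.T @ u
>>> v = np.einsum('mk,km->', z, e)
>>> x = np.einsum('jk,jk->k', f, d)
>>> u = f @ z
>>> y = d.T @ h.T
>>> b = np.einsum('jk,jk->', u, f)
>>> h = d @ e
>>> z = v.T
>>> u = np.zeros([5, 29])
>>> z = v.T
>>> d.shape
(11, 2)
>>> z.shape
()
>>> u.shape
(5, 29)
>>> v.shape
()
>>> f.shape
(11, 2)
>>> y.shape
(2, 5)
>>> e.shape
(2, 2)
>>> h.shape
(11, 2)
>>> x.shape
(2,)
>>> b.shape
()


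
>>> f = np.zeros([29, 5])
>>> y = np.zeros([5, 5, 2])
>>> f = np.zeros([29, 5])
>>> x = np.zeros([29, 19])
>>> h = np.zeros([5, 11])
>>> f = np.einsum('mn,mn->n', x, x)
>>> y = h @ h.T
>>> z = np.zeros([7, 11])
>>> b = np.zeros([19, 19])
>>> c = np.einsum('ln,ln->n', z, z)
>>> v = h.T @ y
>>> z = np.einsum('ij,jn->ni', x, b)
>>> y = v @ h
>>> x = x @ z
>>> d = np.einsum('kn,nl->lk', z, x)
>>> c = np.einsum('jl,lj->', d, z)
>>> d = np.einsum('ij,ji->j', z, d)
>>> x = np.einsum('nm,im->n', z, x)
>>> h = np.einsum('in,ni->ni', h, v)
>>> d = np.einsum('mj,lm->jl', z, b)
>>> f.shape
(19,)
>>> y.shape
(11, 11)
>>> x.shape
(19,)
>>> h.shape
(11, 5)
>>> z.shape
(19, 29)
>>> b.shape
(19, 19)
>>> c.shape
()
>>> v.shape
(11, 5)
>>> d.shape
(29, 19)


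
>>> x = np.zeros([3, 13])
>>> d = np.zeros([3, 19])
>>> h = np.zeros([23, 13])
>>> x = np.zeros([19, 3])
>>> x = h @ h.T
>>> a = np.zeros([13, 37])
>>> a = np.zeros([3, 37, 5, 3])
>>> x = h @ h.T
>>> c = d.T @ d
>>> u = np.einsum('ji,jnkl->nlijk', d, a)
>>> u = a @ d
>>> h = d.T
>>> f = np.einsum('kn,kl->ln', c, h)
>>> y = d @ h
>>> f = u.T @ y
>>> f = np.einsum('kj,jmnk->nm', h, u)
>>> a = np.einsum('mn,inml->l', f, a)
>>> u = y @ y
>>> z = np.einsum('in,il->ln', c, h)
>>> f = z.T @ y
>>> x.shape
(23, 23)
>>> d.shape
(3, 19)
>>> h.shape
(19, 3)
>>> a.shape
(3,)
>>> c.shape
(19, 19)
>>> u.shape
(3, 3)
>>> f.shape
(19, 3)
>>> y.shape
(3, 3)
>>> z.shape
(3, 19)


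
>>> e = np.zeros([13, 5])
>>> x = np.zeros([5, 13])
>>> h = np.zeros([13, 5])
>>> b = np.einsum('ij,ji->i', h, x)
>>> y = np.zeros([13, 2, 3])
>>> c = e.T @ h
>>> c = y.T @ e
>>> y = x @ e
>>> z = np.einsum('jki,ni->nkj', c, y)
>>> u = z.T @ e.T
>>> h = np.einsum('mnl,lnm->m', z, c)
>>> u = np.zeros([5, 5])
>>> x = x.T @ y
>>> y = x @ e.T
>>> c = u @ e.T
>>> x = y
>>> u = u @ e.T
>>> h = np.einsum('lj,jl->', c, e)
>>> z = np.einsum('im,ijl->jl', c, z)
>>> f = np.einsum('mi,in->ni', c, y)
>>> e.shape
(13, 5)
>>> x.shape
(13, 13)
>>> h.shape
()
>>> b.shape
(13,)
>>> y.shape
(13, 13)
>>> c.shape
(5, 13)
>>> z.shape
(2, 3)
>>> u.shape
(5, 13)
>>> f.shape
(13, 13)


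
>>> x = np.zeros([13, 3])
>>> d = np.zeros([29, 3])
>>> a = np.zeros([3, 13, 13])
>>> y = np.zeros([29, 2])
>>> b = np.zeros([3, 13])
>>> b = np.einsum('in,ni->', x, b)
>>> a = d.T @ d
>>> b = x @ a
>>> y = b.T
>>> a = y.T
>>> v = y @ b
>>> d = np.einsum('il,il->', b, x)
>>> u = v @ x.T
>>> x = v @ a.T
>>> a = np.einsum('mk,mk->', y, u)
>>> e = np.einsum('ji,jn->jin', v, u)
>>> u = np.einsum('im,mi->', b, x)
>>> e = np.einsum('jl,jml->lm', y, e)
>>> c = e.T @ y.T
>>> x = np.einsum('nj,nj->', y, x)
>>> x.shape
()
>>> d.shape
()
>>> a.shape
()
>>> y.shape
(3, 13)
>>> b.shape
(13, 3)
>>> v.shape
(3, 3)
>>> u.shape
()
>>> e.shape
(13, 3)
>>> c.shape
(3, 3)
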